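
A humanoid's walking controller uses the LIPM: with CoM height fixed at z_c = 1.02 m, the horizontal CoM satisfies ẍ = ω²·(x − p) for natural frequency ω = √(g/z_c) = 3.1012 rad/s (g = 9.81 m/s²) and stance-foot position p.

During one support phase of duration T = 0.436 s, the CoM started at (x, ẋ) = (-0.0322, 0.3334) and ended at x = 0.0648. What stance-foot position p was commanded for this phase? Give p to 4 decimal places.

p = 0.0590

ωT = 3.1012·0.436 = 1.352123; cosh(ωT) = 2.062157, sinh(ωT) = 1.803467
x(T) = p + (x₀−p)·cosh(ωT) + (ẋ₀/ω)·sinh(ωT) ⇒ p·(1 − cosh) = x(T) − x₀·cosh − (ẋ₀/ω)·sinh
numerator   = 0.0648 − (-0.0322)·2.062157 − (0.3334/3.1012)·1.803467 = -0.062683
denominator = 1 − 2.062157 = -1.062157
p = -0.062683 / -1.062157 = 0.0590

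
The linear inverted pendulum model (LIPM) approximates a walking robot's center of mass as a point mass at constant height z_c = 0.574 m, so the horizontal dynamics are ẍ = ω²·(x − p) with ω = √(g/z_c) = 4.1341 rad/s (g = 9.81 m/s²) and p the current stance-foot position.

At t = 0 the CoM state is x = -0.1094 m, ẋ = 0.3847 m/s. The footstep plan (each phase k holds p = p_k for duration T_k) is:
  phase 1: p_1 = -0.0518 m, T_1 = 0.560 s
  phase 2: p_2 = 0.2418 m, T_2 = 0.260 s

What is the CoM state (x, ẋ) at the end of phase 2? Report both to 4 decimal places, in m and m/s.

phase 1: p=-0.0518, T=0.560, ωT=2.315096, cosh=5.112326, sinh=5.013569; start (x,ẋ)=(-0.109400, 0.384700) → end (x,ẋ)=(0.120269, 0.772860)
phase 2: p=0.2418, T=0.260, ωT=1.074866, cosh=1.635472, sinh=1.294128; start (x,ẋ)=(0.120269, 0.772860) → end (x,ẋ)=(0.284974, 0.613794)

x = 0.2850, ẋ = 0.6138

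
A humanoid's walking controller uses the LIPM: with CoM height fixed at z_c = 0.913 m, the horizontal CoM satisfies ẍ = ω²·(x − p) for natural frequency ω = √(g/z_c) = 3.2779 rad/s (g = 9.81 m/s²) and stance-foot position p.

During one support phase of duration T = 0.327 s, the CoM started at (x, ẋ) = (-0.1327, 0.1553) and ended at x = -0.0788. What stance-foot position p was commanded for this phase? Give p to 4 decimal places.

p = -0.1213

ωT = 3.2779·0.327 = 1.071873; cosh(ωT) = 1.631606, sinh(ωT) = 1.289240
x(T) = p + (x₀−p)·cosh(ωT) + (ẋ₀/ω)·sinh(ωT) ⇒ p·(1 − cosh) = x(T) − x₀·cosh − (ẋ₀/ω)·sinh
numerator   = -0.0788 − (-0.1327)·1.631606 − (0.1553/3.2779)·1.289240 = 0.076633
denominator = 1 − 1.631606 = -0.631606
p = 0.076633 / -0.631606 = -0.1213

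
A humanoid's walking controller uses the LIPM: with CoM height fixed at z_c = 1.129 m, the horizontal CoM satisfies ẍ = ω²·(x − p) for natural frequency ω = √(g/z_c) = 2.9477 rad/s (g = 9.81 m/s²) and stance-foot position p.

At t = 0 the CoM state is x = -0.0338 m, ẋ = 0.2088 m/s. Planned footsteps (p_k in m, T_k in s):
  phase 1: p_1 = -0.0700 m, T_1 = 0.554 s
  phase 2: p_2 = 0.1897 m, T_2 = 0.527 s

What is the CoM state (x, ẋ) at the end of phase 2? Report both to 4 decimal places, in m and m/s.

phase 1: p=-0.0700, T=0.554, ωT=1.633026, cosh=2.657340, sinh=2.462002; start (x,ẋ)=(-0.033800, 0.208800) → end (x,ẋ)=(0.200591, 0.817565)
phase 2: p=0.1897, T=0.527, ωT=1.553438, cosh=2.469608, sinh=2.258088; start (x,ẋ)=(0.200591, 0.817565) → end (x,ẋ)=(0.842893, 2.091558)

x = 0.8429, ẋ = 2.0916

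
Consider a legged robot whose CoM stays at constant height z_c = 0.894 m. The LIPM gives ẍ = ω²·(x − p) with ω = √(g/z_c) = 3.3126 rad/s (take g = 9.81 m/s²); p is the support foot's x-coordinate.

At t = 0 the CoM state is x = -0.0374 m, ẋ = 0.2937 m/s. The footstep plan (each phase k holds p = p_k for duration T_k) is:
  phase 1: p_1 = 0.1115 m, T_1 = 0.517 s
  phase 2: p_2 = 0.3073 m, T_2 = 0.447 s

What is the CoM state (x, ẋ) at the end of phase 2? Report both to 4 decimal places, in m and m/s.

phase 1: p=0.1115, T=0.517, ωT=1.712614, cosh=2.861914, sinh=2.681520; start (x,ẋ)=(-0.037400, 0.293700) → end (x,ẋ)=(-0.076891, -0.482105)
phase 2: p=0.3073, T=0.447, ωT=1.480732, cosh=2.311817, sinh=2.084346; start (x,ẋ)=(-0.076891, -0.482105) → end (x,ẋ)=(-0.884230, -3.767230)

x = -0.8842, ẋ = -3.7672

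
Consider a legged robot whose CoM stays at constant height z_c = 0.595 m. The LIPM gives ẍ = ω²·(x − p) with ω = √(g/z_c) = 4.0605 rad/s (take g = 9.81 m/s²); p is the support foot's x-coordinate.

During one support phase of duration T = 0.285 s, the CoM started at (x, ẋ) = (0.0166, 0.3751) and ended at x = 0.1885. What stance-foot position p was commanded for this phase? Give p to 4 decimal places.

ωT = 4.0605·0.285 = 1.157242; cosh(ωT) = 1.747750, sinh(ωT) = 1.433399
x(T) = p + (x₀−p)·cosh(ωT) + (ẋ₀/ω)·sinh(ωT) ⇒ p·(1 − cosh) = x(T) − x₀·cosh − (ẋ₀/ω)·sinh
numerator   = 0.1885 − (0.0166)·1.747750 − (0.3751/4.0605)·1.433399 = 0.027073
denominator = 1 − 1.747750 = -0.747750
p = 0.027073 / -0.747750 = -0.0362

p = -0.0362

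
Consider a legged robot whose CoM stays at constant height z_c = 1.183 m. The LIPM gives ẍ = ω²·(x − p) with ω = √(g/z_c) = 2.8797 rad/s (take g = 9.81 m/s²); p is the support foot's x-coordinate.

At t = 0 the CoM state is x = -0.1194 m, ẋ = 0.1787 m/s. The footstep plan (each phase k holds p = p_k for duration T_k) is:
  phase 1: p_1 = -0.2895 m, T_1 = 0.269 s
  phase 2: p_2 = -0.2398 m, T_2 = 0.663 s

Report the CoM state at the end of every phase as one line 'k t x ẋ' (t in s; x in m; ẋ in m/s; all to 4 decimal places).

phase 1: p=-0.2895, T=0.269, ωT=0.774639, cosh=1.315340, sinh=0.854470; start (x,ẋ)=(-0.119400, 0.178700) → end (x,ẋ)=(-0.012737, 0.653602)
phase 2: p=-0.2398, T=0.663, ωT=1.909241, cosh=3.448079, sinh=3.299887; start (x,ẋ)=(-0.012737, 0.653602) → end (x,ẋ)=(1.292104, 4.411384)

1 0.2690 -0.0127 0.6536
2 0.9320 1.2921 4.4114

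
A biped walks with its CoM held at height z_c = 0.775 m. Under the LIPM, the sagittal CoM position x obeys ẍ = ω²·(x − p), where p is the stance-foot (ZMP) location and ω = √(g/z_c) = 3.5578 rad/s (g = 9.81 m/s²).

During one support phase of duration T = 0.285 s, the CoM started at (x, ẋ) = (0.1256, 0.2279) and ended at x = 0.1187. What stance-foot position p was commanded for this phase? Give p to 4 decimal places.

ωT = 3.5578·0.285 = 1.013973; cosh(ωT) = 1.559653, sinh(ωT) = 1.196878
x(T) = p + (x₀−p)·cosh(ωT) + (ẋ₀/ω)·sinh(ωT) ⇒ p·(1 − cosh) = x(T) − x₀·cosh − (ẋ₀/ω)·sinh
numerator   = 0.1187 − (0.1256)·1.559653 − (0.2279/3.5578)·1.196878 = -0.153860
denominator = 1 − 1.559653 = -0.559653
p = -0.153860 / -0.559653 = 0.2749

p = 0.2749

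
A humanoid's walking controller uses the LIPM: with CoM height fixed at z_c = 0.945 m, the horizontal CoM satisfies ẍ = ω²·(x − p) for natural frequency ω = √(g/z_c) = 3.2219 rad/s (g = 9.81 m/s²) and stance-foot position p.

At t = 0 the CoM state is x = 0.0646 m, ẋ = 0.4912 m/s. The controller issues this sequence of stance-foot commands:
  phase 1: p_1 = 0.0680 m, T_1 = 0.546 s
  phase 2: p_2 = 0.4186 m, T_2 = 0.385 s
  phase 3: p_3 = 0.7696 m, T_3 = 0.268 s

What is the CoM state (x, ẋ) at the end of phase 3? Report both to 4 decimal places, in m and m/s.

phase 1: p=0.0680, T=0.546, ωT=1.759157, cosh=2.989866, sinh=2.817676; start (x,ẋ)=(0.064600, 0.491200) → end (x,ẋ)=(0.487408, 1.437756)
phase 2: p=0.4186, T=0.385, ωT=1.240432, cosh=1.873182, sinh=1.583923; start (x,ẋ)=(0.487408, 1.437756) → end (x,ẋ)=(1.254307, 3.044322)
phase 3: p=0.7696, T=0.268, ωT=0.863469, cosh=1.396535, sinh=0.974838; start (x,ẋ)=(1.254307, 3.044322) → end (x,ẋ)=(2.367619, 5.773884)

x = 2.3676, ẋ = 5.7739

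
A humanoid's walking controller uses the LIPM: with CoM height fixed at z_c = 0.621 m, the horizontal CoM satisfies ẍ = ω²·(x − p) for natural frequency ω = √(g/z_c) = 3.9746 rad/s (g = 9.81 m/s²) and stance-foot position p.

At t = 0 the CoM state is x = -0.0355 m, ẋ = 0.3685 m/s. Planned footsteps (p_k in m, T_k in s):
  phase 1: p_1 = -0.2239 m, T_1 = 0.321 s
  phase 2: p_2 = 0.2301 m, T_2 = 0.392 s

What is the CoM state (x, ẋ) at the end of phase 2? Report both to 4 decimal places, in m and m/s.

x = 1.4981, ẋ = 5.3972

phase 1: p=-0.2239, T=0.321, ωT=1.275847, cosh=1.930463, sinh=1.651269; start (x,ẋ)=(-0.035500, 0.368500) → end (x,ẋ)=(0.292895, 1.947870)
phase 2: p=0.2301, T=0.392, ωT=1.558043, cosh=2.480033, sinh=2.269485; start (x,ẋ)=(0.292895, 1.947870) → end (x,ẋ)=(1.498061, 5.397208)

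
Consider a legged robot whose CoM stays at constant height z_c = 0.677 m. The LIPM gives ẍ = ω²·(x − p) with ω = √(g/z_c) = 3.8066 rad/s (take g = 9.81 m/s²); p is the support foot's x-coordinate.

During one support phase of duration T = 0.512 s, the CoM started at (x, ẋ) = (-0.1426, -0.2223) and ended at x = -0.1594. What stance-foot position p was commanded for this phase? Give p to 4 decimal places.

p = -0.2139

ωT = 3.8066·0.512 = 1.948979; cosh(ωT) = 3.581968, sinh(ωT) = 3.439548
x(T) = p + (x₀−p)·cosh(ωT) + (ẋ₀/ω)·sinh(ωT) ⇒ p·(1 − cosh) = x(T) − x₀·cosh − (ẋ₀/ω)·sinh
numerator   = -0.1594 − (-0.1426)·3.581968 − (-0.2223/3.8066)·3.439548 = 0.552253
denominator = 1 − 3.581968 = -2.581968
p = 0.552253 / -2.581968 = -0.2139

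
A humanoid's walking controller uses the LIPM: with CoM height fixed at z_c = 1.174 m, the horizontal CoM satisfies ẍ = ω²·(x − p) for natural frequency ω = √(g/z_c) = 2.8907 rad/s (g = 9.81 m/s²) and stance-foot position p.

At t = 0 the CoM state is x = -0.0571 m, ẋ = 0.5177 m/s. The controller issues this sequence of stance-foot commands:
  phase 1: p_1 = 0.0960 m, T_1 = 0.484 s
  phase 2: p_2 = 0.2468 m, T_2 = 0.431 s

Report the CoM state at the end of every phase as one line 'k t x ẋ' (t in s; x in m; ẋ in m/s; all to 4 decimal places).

1 0.4840 0.1077 0.2707
2 0.9150 0.1342 -0.1318

phase 1: p=0.0960, T=0.484, ωT=1.399099, cosh=2.149183, sinh=1.902364; start (x,ẋ)=(-0.057100, 0.517700) → end (x,ẋ)=(0.107657, 0.270710)
phase 2: p=0.2468, T=0.431, ωT=1.245892, cosh=1.881859, sinh=1.594174; start (x,ẋ)=(0.107657, 0.270710) → end (x,ẋ)=(0.134246, -0.131770)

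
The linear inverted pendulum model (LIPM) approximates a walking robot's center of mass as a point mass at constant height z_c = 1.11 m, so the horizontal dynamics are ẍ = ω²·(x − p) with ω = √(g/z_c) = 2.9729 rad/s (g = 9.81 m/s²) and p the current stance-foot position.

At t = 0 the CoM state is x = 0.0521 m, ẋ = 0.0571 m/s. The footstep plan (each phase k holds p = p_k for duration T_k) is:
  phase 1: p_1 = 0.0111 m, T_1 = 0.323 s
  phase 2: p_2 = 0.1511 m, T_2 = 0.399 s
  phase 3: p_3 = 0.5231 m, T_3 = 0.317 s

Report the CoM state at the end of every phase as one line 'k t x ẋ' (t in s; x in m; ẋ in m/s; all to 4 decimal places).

1 0.3230 0.0939 0.2214
2 0.7220 0.1593 0.1439
3 1.0390 0.0381 -0.9644

phase 1: p=0.0111, T=0.323, ωT=0.960247, cosh=1.497570, sinh=1.114771; start (x,ẋ)=(0.052100, 0.057100) → end (x,ẋ)=(0.093912, 0.221389)
phase 2: p=0.1511, T=0.399, ωT=1.186187, cosh=1.789978, sinh=1.484594; start (x,ẋ)=(0.093912, 0.221389) → end (x,ẋ)=(0.159291, 0.143878)
phase 3: p=0.5231, T=0.317, ωT=0.942409, cosh=1.477922, sinh=1.088234; start (x,ẋ)=(0.159291, 0.143878) → end (x,ẋ)=(0.038085, -0.964360)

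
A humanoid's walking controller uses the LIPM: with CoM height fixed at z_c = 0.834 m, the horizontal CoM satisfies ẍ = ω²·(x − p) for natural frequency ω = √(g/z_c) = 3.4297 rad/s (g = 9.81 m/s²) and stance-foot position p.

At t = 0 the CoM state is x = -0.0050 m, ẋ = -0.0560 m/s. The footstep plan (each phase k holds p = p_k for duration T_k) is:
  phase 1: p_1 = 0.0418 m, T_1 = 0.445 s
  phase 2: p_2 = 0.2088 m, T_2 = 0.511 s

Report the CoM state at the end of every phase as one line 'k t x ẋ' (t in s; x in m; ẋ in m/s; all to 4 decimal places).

1 0.4450 -0.1067 -0.4867
2 0.9560 -1.1258 -4.4741

phase 1: p=0.0418, T=0.445, ωT=1.526217, cosh=2.409047, sinh=2.191690; start (x,ẋ)=(-0.005000, -0.056000) → end (x,ẋ)=(-0.106729, -0.486695)
phase 2: p=0.2088, T=0.511, ωT=1.752577, cosh=2.971388, sinh=2.798061; start (x,ẋ)=(-0.106729, -0.486695) → end (x,ẋ)=(-1.125821, -4.474139)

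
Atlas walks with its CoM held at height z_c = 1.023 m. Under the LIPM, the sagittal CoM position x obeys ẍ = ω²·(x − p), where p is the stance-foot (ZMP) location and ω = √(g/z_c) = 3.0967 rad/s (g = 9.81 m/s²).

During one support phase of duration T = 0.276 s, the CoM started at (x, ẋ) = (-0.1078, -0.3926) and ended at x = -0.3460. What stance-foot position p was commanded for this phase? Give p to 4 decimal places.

p = 0.1916

ωT = 3.0967·0.276 = 0.854689; cosh(ωT) = 1.388030, sinh(ωT) = 0.962614
x(T) = p + (x₀−p)·cosh(ωT) + (ẋ₀/ω)·sinh(ωT) ⇒ p·(1 − cosh) = x(T) − x₀·cosh − (ẋ₀/ω)·sinh
numerator   = -0.3460 − (-0.1078)·1.388030 − (-0.3926/3.0967)·0.962614 = -0.074330
denominator = 1 − 1.388030 = -0.388030
p = -0.074330 / -0.388030 = 0.1916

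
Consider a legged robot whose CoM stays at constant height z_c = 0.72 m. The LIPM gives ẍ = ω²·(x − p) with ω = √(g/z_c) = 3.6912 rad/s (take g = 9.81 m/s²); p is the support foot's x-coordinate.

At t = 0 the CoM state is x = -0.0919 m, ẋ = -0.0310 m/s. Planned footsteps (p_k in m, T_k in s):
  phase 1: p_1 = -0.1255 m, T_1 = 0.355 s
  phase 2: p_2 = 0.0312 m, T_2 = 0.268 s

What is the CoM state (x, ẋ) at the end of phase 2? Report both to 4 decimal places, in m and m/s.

phase 1: p=-0.1255, T=0.355, ωT=1.310376, cosh=1.988643, sinh=1.718924; start (x,ẋ)=(-0.091900, -0.031000) → end (x,ẋ)=(-0.073118, 0.151540)
phase 2: p=0.0312, T=0.268, ωT=0.989242, cosh=1.530526, sinh=1.158668; start (x,ẋ)=(-0.073118, 0.151540) → end (x,ẋ)=(-0.080892, -0.214217)

x = -0.0809, ẋ = -0.2142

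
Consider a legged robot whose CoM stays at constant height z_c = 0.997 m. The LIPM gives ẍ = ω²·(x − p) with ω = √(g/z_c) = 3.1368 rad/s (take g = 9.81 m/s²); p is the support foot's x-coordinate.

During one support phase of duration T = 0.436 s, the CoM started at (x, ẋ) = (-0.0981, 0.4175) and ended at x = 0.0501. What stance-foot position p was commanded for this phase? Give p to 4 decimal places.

p = -0.0099

ωT = 3.1368·0.436 = 1.367645; cosh(ωT) = 2.090400, sinh(ωT) = 1.835693
x(T) = p + (x₀−p)·cosh(ωT) + (ẋ₀/ω)·sinh(ωT) ⇒ p·(1 − cosh) = x(T) − x₀·cosh − (ẋ₀/ω)·sinh
numerator   = 0.0501 − (-0.0981)·2.090400 − (0.4175/3.1368)·1.835693 = 0.010842
denominator = 1 − 2.090400 = -1.090400
p = 0.010842 / -1.090400 = -0.0099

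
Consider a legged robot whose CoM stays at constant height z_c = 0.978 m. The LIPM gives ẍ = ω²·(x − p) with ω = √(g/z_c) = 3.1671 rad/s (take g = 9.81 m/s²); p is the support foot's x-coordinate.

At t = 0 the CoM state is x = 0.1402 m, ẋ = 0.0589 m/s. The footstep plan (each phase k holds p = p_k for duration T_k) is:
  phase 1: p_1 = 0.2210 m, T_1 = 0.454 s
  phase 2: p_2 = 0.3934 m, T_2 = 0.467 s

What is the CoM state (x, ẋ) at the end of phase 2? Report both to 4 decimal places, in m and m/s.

phase 1: p=0.2210, T=0.454, ωT=1.437863, cosh=2.224561, sinh=1.987126; start (x,ẋ)=(0.140200, 0.058900) → end (x,ẋ)=(0.078211, -0.377482)
phase 2: p=0.3934, T=0.467, ωT=1.479036, cosh=2.308284, sinh=2.080427; start (x,ẋ)=(0.078211, -0.377482) → end (x,ẋ)=(-0.582109, -2.948092)

x = -0.5821, ẋ = -2.9481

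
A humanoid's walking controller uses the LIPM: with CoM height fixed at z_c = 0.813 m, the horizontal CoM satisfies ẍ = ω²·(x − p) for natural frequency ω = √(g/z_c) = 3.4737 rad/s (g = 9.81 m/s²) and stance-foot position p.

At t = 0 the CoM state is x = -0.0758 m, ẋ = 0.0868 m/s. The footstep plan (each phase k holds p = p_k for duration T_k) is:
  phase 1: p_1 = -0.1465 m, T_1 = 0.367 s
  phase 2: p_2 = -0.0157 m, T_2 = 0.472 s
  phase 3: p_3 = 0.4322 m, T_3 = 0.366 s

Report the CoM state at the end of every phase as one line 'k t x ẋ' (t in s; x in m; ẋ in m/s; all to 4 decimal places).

1 0.3670 0.0311 0.5725
2 0.8390 0.5180 1.9335
3 1.2050 1.5115 4.2079

phase 1: p=-0.1465, T=0.367, ωT=1.274848, cosh=1.928815, sinh=1.649342; start (x,ẋ)=(-0.075800, 0.086800) → end (x,ẋ)=(0.031081, 0.572484)
phase 2: p=-0.0157, T=0.472, ωT=1.639586, cosh=2.673549, sinh=2.479489; start (x,ẋ)=(0.031081, 0.572484) → end (x,ẋ)=(0.518003, 1.933485)
phase 3: p=0.4322, T=0.366, ωT=1.271374, cosh=1.923098, sinh=1.642652; start (x,ẋ)=(0.518003, 1.933485) → end (x,ẋ)=(1.511519, 4.207880)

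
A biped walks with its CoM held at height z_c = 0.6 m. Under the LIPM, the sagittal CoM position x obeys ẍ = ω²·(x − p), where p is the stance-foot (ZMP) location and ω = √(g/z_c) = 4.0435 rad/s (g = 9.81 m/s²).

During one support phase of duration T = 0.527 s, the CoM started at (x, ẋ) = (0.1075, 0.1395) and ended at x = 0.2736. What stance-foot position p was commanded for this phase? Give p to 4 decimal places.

p = 0.1005

ωT = 4.0435·0.527 = 2.130924; cosh(ωT) = 4.270689, sinh(ωT) = 4.151961
x(T) = p + (x₀−p)·cosh(ωT) + (ẋ₀/ω)·sinh(ωT) ⇒ p·(1 − cosh) = x(T) − x₀·cosh − (ẋ₀/ω)·sinh
numerator   = 0.2736 − (0.1075)·4.270689 − (0.1395/4.0435)·4.151961 = -0.328741
denominator = 1 − 4.270689 = -3.270689
p = -0.328741 / -3.270689 = 0.1005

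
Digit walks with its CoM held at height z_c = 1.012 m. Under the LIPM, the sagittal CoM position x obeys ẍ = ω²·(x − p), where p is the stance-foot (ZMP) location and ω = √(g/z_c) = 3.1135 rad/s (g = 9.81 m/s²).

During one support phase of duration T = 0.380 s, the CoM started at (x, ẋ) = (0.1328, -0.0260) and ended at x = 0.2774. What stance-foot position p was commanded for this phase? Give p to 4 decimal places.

p = -0.0670

ωT = 3.1135·0.380 = 1.183130; cosh(ωT) = 1.785447, sinh(ωT) = 1.479129
x(T) = p + (x₀−p)·cosh(ωT) + (ẋ₀/ω)·sinh(ωT) ⇒ p·(1 − cosh) = x(T) − x₀·cosh − (ẋ₀/ω)·sinh
numerator   = 0.2774 − (0.1328)·1.785447 − (-0.0260/3.1135)·1.479129 = 0.052644
denominator = 1 − 1.785447 = -0.785447
p = 0.052644 / -0.785447 = -0.0670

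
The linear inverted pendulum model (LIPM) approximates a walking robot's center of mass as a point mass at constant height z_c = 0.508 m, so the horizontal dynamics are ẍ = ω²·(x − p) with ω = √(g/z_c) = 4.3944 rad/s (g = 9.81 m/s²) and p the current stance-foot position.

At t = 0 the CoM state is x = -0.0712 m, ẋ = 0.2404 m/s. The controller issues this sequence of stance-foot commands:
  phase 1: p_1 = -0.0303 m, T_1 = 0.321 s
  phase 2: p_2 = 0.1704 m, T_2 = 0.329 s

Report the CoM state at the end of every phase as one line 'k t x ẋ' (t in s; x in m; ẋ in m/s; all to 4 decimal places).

phase 1: p=-0.0303, T=0.321, ωT=1.410602, cosh=2.171210, sinh=1.927214; start (x,ẋ)=(-0.071200, 0.240400) → end (x,ẋ)=(-0.013672, 0.175579)
phase 2: p=0.1704, T=0.329, ωT=1.445758, cosh=2.240317, sinh=2.004750; start (x,ẋ)=(-0.013672, 0.175579) → end (x,ẋ)=(-0.161880, -1.228265)

1 0.3210 -0.0137 0.1756
2 0.6500 -0.1619 -1.2283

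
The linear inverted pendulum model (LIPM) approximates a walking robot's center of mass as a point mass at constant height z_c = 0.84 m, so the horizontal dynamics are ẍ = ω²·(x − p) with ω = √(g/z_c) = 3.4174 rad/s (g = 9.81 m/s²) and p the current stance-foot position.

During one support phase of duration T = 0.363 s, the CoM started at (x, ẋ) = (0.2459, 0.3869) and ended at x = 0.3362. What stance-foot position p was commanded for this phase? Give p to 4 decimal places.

p = 0.3479

ωT = 3.4174·0.363 = 1.240516; cosh(ωT) = 1.873316, sinh(ωT) = 1.584081
x(T) = p + (x₀−p)·cosh(ωT) + (ẋ₀/ω)·sinh(ωT) ⇒ p·(1 − cosh) = x(T) − x₀·cosh − (ẋ₀/ω)·sinh
numerator   = 0.3362 − (0.2459)·1.873316 − (0.3869/3.4174)·1.584081 = -0.303790
denominator = 1 − 1.873316 = -0.873316
p = -0.303790 / -0.873316 = 0.3479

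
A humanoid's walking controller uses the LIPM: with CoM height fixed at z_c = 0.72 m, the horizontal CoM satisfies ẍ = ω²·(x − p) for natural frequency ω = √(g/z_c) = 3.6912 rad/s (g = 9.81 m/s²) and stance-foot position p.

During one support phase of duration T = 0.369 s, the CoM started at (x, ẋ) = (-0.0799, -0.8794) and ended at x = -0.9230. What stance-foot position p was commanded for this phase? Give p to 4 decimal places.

p = 0.2983

ωT = 3.6912·0.369 = 1.362053; cosh(ωT) = 2.080167, sinh(ωT) = 1.824033
x(T) = p + (x₀−p)·cosh(ωT) + (ẋ₀/ω)·sinh(ωT) ⇒ p·(1 − cosh) = x(T) − x₀·cosh − (ẋ₀/ω)·sinh
numerator   = -0.9230 − (-0.0799)·2.080167 − (-0.8794/3.6912)·1.824033 = -0.322233
denominator = 1 − 2.080167 = -1.080167
p = -0.322233 / -1.080167 = 0.2983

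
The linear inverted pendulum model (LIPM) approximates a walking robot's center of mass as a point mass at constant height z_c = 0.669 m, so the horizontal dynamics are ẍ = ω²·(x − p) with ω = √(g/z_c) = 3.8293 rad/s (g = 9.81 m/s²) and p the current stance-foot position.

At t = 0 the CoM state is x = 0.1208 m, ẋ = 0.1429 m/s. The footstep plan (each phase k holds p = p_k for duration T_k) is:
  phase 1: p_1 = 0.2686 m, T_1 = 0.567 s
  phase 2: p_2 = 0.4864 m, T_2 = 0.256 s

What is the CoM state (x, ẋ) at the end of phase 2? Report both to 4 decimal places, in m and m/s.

x = -1.1397, ẋ = -5.8837

phase 1: p=0.2686, T=0.567, ωT=2.171213, cosh=4.441477, sinh=4.327438; start (x,ẋ)=(0.120800, 0.142900) → end (x,ẋ)=(-0.226361, -1.814515)
phase 2: p=0.4864, T=0.256, ωT=0.980301, cosh=1.520228, sinh=1.145030; start (x,ẋ)=(-0.226361, -1.814515) → end (x,ẋ)=(-1.139732, -5.883694)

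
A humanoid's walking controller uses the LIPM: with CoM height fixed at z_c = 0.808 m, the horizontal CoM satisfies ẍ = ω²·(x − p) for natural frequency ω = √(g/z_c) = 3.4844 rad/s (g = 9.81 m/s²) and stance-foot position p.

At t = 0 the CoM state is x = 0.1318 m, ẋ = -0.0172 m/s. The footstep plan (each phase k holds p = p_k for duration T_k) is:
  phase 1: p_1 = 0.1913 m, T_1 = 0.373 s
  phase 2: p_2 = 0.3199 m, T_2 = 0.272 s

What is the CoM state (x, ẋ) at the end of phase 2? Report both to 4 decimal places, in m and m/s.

x = -0.1787, ẋ = -1.5435

phase 1: p=0.1913, T=0.373, ωT=1.299681, cosh=1.970373, sinh=1.697754; start (x,ẋ)=(0.131800, -0.017200) → end (x,ẋ)=(0.065682, -0.385872)
phase 2: p=0.3199, T=0.272, ωT=0.947757, cosh=1.483763, sinh=1.096153; start (x,ẋ)=(0.065682, -0.385872) → end (x,ẋ)=(-0.178690, -1.543511)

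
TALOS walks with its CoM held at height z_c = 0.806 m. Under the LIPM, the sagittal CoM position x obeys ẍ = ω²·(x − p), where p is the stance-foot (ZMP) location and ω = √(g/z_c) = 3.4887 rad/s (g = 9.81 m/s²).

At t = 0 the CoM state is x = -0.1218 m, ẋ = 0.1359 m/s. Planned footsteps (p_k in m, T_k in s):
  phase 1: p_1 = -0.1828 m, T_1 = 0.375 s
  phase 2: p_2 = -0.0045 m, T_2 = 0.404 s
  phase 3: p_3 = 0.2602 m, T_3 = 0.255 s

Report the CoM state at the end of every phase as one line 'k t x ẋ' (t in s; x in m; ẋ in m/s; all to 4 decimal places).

1 0.3750 0.0051 0.6347
2 0.7790 0.3664 1.4409
3 1.0340 0.8292 2.4247

phase 1: p=-0.1828, T=0.375, ωT=1.308263, cosh=1.985015, sinh=1.714725; start (x,ẋ)=(-0.121800, 0.135900) → end (x,ẋ)=(0.005082, 0.634675)
phase 2: p=-0.0045, T=0.404, ωT=1.409435, cosh=2.168961, sinh=1.924680; start (x,ẋ)=(0.005082, 0.634675) → end (x,ẋ)=(0.366427, 1.440925)
phase 3: p=0.2602, T=0.255, ωT=0.889619, cosh=1.422507, sinh=1.011694; start (x,ẋ)=(0.366427, 1.440925) → end (x,ẋ)=(0.829164, 2.424652)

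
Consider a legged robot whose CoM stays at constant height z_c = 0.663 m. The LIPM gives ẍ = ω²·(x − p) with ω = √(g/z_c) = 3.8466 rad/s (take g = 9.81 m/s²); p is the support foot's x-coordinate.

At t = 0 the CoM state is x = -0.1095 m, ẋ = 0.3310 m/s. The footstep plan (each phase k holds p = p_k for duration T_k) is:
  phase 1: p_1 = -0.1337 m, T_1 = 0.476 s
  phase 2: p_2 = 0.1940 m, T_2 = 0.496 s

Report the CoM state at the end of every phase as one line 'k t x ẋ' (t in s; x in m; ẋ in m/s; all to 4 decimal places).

1 0.4760 0.2053 1.3422
2 0.9720 1.3829 4.7658

phase 1: p=-0.1337, T=0.476, ωT=1.830982, cosh=3.200133, sinh=3.039876; start (x,ẋ)=(-0.109500, 0.331000) → end (x,ẋ)=(0.205325, 1.342219)
phase 2: p=0.1940, T=0.496, ωT=1.907914, cosh=3.443702, sinh=3.295312; start (x,ẋ)=(0.205325, 1.342219) → end (x,ẋ)=(1.382853, 4.765750)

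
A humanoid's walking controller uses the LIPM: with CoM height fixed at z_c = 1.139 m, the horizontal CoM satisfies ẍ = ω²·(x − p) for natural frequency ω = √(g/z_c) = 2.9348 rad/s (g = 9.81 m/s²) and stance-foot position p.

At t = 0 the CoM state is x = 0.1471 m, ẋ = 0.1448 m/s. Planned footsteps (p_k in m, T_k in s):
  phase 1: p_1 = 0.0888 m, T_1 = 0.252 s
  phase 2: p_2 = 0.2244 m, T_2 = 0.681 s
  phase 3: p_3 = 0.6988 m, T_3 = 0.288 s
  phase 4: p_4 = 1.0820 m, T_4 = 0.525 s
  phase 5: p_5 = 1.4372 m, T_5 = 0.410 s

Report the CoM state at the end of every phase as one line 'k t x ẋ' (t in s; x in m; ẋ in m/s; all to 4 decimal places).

1 0.2520 0.2037 0.3246
2 0.9330 0.5472 0.9996
3 1.2210 0.8132 0.9560
4 1.7460 1.1511 0.5766
5 2.1560 1.2154 -0.2256

phase 1: p=0.0888, T=0.252, ωT=0.739570, cosh=1.286176, sinh=0.808857; start (x,ẋ)=(0.147100, 0.144800) → end (x,ẋ)=(0.203692, 0.324633)
phase 2: p=0.2244, T=0.681, ωT=1.998599, cosh=3.757117, sinh=3.621592; start (x,ẋ)=(0.203692, 0.324633) → end (x,ẋ)=(0.547201, 0.999589)
phase 3: p=0.6988, T=0.288, ωT=0.845222, cosh=1.378979, sinh=0.949517; start (x,ẋ)=(0.547201, 0.999589) → end (x,ẋ)=(0.813152, 0.955959)
phase 4: p=1.0820, T=0.525, ωT=1.540770, cosh=2.441200, sinh=2.226984; start (x,ẋ)=(0.813152, 0.955959) → end (x,ẋ)=(1.151090, 0.576565)
phase 5: p=1.4372, T=0.410, ωT=1.203268, cosh=1.815598, sinh=1.515387; start (x,ẋ)=(1.151090, 0.576565) → end (x,ẋ)=(1.215448, -0.225624)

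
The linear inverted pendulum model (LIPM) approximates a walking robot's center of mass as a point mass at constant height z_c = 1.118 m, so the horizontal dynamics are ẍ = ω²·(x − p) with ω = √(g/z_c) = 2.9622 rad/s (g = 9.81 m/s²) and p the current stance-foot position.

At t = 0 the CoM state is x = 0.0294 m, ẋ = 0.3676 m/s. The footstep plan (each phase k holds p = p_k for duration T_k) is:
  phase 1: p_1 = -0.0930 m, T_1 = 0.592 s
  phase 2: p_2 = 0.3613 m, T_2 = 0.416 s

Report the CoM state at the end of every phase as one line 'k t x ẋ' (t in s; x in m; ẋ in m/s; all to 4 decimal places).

1 0.5920 0.6187 2.1090
2 1.0080 1.9570 5.1194

phase 1: p=-0.0930, T=0.592, ωT=1.753622, cosh=2.974316, sinh=2.801170; start (x,ẋ)=(0.029400, 0.367600) → end (x,ẋ)=(0.618673, 2.108988)
phase 2: p=0.3613, T=0.416, ωT=1.232275, cosh=1.860325, sinh=1.568697; start (x,ẋ)=(0.618673, 2.108988) → end (x,ẋ)=(1.956958, 5.119363)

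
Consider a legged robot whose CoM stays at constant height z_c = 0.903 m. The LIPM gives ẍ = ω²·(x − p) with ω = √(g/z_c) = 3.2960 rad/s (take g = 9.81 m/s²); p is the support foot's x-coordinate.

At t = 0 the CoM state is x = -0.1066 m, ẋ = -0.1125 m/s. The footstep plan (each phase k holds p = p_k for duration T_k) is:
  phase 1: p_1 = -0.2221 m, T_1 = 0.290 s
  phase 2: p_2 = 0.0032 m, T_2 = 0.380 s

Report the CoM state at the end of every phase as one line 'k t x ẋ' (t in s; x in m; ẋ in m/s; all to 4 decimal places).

1 0.2900 -0.0875 0.2539
2 0.6700 -0.0447 0.0002

phase 1: p=-0.2221, T=0.290, ωT=0.955840, cosh=1.492672, sinh=1.108183; start (x,ẋ)=(-0.106600, -0.112500) → end (x,ẋ)=(-0.087521, 0.253946)
phase 2: p=0.0032, T=0.380, ωT=1.252480, cosh=1.892402, sinh=1.606607; start (x,ẋ)=(-0.087521, 0.253946) → end (x,ẋ)=(-0.044697, 0.000165)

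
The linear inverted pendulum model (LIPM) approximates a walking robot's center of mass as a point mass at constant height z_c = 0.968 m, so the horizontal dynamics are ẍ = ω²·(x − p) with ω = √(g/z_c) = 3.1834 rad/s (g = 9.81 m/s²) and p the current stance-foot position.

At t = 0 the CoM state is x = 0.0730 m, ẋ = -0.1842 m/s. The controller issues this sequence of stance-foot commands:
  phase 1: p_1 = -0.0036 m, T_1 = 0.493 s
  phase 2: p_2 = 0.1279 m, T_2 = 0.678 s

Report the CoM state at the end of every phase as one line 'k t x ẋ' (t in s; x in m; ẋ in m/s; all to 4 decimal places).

phase 1: p=-0.0036, T=0.493, ωT=1.569416, cosh=2.506005, sinh=2.297838; start (x,ẋ)=(0.073000, -0.184200) → end (x,ẋ)=(0.055401, 0.098718)
phase 2: p=0.1279, T=0.678, ωT=2.158345, cosh=4.386158, sinh=4.270642; start (x,ẋ)=(0.055401, 0.098718) → end (x,ẋ)=(-0.057659, -0.552643)

1 0.4930 0.0554 0.0987
2 1.1710 -0.0577 -0.5526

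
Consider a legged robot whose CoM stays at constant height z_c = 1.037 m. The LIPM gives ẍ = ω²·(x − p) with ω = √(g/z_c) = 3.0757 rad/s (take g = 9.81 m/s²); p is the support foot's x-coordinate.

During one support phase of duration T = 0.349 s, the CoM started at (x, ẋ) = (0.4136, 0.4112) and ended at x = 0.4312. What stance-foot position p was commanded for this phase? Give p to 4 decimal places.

ωT = 3.0757·0.349 = 1.073419; cosh(ωT) = 1.633601, sinh(ωT) = 1.291764
x(T) = p + (x₀−p)·cosh(ωT) + (ẋ₀/ω)·sinh(ωT) ⇒ p·(1 − cosh) = x(T) − x₀·cosh − (ẋ₀/ω)·sinh
numerator   = 0.4312 − (0.4136)·1.633601 − (0.4112/3.0757)·1.291764 = -0.417157
denominator = 1 − 1.633601 = -0.633601
p = -0.417157 / -0.633601 = 0.6584

p = 0.6584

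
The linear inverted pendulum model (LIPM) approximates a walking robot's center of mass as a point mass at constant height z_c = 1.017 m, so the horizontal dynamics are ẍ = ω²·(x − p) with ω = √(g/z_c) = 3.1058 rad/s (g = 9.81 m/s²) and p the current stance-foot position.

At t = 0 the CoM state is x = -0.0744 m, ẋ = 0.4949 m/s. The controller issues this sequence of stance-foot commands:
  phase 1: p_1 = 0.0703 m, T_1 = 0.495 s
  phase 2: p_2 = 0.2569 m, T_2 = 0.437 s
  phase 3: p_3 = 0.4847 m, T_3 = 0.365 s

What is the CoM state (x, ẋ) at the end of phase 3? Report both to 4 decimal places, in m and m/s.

phase 1: p=0.0703, T=0.495, ωT=1.537371, cosh=2.433644, sinh=2.218699; start (x,ẋ)=(-0.074400, 0.494900) → end (x,ẋ)=(0.071695, 0.207307)
phase 2: p=0.2569, T=0.437, ωT=1.357235, cosh=2.071403, sinh=1.814031; start (x,ẋ)=(0.071695, 0.207307) → end (x,ẋ)=(-0.005651, -0.614034)
phase 3: p=0.4847, T=0.365, ωT=1.133617, cosh=1.714370, sinh=1.392503; start (x,ẋ)=(-0.005651, -0.614034) → end (x,ẋ)=(-0.631249, -3.173371)

x = -0.6312, ẋ = -3.1734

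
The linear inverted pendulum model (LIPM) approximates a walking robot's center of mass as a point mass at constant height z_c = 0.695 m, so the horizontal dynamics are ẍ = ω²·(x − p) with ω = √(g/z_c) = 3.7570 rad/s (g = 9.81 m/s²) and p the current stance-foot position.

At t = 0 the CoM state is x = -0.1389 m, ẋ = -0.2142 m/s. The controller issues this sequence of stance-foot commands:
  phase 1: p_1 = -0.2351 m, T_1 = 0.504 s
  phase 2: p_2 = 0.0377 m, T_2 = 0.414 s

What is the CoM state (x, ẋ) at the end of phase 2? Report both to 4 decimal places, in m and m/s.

phase 1: p=-0.2351, T=0.504, ωT=1.893528, cosh=3.396651, sinh=3.246112; start (x,ẋ)=(-0.138900, -0.214200) → end (x,ẋ)=(-0.093415, 0.445658)
phase 2: p=0.0377, T=0.414, ωT=1.555398, cosh=2.474038, sinh=2.262933; start (x,ẋ)=(-0.093415, 0.445658) → end (x,ẋ)=(-0.018252, -0.012140)

x = -0.0183, ẋ = -0.0121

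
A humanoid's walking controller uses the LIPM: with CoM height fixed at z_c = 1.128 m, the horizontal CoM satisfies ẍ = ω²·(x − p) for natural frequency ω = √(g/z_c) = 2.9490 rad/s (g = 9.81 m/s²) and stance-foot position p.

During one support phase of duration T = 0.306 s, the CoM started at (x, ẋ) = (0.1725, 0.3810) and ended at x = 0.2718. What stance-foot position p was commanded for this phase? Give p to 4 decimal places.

p = 0.2500

ωT = 2.9490·0.306 = 0.902394; cosh(ωT) = 1.435548, sinh(ωT) = 1.029950
x(T) = p + (x₀−p)·cosh(ωT) + (ẋ₀/ω)·sinh(ωT) ⇒ p·(1 − cosh) = x(T) − x₀·cosh − (ẋ₀/ω)·sinh
numerator   = 0.2718 − (0.1725)·1.435548 − (0.3810/2.9490)·1.029950 = -0.108898
denominator = 1 − 1.435548 = -0.435548
p = -0.108898 / -0.435548 = 0.2500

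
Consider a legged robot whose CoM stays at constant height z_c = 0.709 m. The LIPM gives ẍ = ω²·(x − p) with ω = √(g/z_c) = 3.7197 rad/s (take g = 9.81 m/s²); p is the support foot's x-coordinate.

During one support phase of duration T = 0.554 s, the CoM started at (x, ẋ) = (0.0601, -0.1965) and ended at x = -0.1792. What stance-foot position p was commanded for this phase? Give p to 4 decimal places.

ωT = 3.7197·0.554 = 2.060714; cosh(ωT) = 3.989468, sinh(ωT) = 3.862105
x(T) = p + (x₀−p)·cosh(ωT) + (ẋ₀/ω)·sinh(ωT) ⇒ p·(1 − cosh) = x(T) − x₀·cosh − (ẋ₀/ω)·sinh
numerator   = -0.1792 − (0.0601)·3.989468 − (-0.1965/3.7197)·3.862105 = -0.214944
denominator = 1 − 3.989468 = -2.989468
p = -0.214944 / -2.989468 = 0.0719

p = 0.0719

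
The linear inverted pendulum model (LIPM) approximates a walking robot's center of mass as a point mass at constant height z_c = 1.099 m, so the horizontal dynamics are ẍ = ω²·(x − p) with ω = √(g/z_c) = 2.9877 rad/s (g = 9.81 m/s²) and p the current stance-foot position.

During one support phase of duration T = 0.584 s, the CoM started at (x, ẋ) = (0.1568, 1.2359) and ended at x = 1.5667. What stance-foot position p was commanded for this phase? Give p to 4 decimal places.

p = 0.0225

ωT = 2.9877·0.584 = 1.744817; cosh(ωT) = 2.949765, sinh(ωT) = 2.775088
x(T) = p + (x₀−p)·cosh(ωT) + (ẋ₀/ω)·sinh(ωT) ⇒ p·(1 − cosh) = x(T) − x₀·cosh − (ẋ₀/ω)·sinh
numerator   = 1.5667 − (0.1568)·2.949765 − (1.2359/2.9877)·2.775088 = -0.043773
denominator = 1 − 2.949765 = -1.949765
p = -0.043773 / -1.949765 = 0.0225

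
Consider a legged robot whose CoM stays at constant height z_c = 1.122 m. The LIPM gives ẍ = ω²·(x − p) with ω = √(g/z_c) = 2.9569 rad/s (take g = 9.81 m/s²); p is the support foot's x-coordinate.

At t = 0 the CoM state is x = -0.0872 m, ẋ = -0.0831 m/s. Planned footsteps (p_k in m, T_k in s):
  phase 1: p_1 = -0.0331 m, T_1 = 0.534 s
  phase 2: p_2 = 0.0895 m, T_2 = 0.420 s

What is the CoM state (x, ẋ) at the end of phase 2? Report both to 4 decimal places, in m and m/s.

phase 1: p=-0.0331, T=0.534, ωT=1.578985, cosh=2.528106, sinh=2.321922; start (x,ẋ)=(-0.087200, -0.083100) → end (x,ẋ)=(-0.235125, -0.581520)
phase 2: p=0.0895, T=0.420, ωT=1.241898, cosh=1.875507, sinh=1.586671; start (x,ẋ)=(-0.235125, -0.581520) → end (x,ẋ)=(-0.831380, -2.613665)

x = -0.8314, ẋ = -2.6137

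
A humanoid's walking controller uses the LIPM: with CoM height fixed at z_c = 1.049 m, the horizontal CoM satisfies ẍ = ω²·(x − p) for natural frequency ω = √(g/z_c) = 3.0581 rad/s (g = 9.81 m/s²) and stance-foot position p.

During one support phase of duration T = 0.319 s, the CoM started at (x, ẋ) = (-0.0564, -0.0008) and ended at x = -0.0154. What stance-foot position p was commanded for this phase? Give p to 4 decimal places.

p = -0.1366

ωT = 3.0581·0.319 = 0.975534; cosh(ωT) = 1.514787, sinh(ωT) = 1.137796
x(T) = p + (x₀−p)·cosh(ωT) + (ẋ₀/ω)·sinh(ωT) ⇒ p·(1 − cosh) = x(T) − x₀·cosh − (ẋ₀/ω)·sinh
numerator   = -0.0154 − (-0.0564)·1.514787 − (-0.0008/3.0581)·1.137796 = 0.070332
denominator = 1 − 1.514787 = -0.514787
p = 0.070332 / -0.514787 = -0.1366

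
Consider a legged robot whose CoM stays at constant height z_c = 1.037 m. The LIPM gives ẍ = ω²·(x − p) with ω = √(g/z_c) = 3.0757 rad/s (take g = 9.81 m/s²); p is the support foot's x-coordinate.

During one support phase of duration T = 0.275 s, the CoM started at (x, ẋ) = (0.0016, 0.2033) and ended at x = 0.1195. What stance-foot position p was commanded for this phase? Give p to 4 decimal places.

ωT = 3.0757·0.275 = 0.845817; cosh(ωT) = 1.379544, sinh(ωT) = 0.950338
x(T) = p + (x₀−p)·cosh(ωT) + (ẋ₀/ω)·sinh(ωT) ⇒ p·(1 − cosh) = x(T) − x₀·cosh − (ẋ₀/ω)·sinh
numerator   = 0.1195 − (0.0016)·1.379544 − (0.2033/3.0757)·0.950338 = 0.054477
denominator = 1 − 1.379544 = -0.379544
p = 0.054477 / -0.379544 = -0.1435

p = -0.1435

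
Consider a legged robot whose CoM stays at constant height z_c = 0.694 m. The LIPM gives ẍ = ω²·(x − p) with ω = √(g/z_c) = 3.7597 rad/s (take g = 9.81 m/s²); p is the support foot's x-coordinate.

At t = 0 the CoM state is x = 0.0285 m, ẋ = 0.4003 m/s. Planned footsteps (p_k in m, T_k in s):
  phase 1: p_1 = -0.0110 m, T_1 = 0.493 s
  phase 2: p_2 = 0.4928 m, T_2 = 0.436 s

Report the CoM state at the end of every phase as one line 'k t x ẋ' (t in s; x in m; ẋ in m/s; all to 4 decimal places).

1 0.4930 0.4496 1.7711
2 0.9290 1.5448 4.3306

phase 1: p=-0.0110, T=0.493, ωT=1.853532, cosh=3.269503, sinh=3.112820; start (x,ẋ)=(0.028500, 0.400300) → end (x,ẋ)=(0.449571, 1.771061)
phase 2: p=0.4928, T=0.436, ωT=1.639229, cosh=2.672664, sinh=2.478534; start (x,ẋ)=(0.449571, 1.771061) → end (x,ẋ)=(1.544813, 4.330621)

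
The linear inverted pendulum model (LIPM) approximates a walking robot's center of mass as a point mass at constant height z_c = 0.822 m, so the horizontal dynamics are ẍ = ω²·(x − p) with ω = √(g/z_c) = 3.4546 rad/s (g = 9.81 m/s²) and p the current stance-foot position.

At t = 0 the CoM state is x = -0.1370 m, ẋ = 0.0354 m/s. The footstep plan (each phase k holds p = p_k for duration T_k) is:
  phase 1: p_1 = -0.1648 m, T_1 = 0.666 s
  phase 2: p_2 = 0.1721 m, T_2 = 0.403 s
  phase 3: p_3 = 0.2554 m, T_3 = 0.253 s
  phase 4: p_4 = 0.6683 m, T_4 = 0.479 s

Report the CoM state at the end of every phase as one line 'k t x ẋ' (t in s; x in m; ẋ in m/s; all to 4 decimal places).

phase 1: p=-0.1648, T=0.666, ωT=2.300764, cosh=5.040992, sinh=4.940810; start (x,ẋ)=(-0.137000, 0.035400) → end (x,ẋ)=(0.025969, 0.652956)
phase 2: p=0.1721, T=0.403, ωT=1.392204, cosh=2.136117, sinh=1.887590; start (x,ẋ)=(0.025969, 0.652956) → end (x,ẋ)=(0.216722, 0.441890)
phase 3: p=0.2554, T=0.253, ωT=0.874014, cosh=1.406892, sinh=0.989619; start (x,ẋ)=(0.216722, 0.441890) → end (x,ẋ)=(0.327569, 0.489461)
phase 4: p=0.6683, T=0.479, ωT=1.654753, cosh=2.711464, sinh=2.520325; start (x,ẋ)=(0.327569, 0.489461) → end (x,ẋ)=(0.101511, -1.639488)

1 0.6660 0.0260 0.6530
2 1.0690 0.2167 0.4419
3 1.3220 0.3276 0.4895
4 1.8010 0.1015 -1.6395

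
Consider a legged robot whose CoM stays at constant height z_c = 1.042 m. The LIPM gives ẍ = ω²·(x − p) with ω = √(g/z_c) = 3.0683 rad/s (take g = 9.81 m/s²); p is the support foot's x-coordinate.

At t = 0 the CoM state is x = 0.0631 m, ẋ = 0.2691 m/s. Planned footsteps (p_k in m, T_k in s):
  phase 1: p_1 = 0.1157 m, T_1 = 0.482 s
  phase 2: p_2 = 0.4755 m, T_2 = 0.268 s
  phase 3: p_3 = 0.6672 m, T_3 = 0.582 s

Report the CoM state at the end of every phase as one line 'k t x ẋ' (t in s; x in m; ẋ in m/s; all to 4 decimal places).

1 0.4820 0.1767 0.2854
2 0.7500 0.1553 -0.4543
3 1.3320 -1.3313 -5.9448

phase 1: p=0.1157, T=0.482, ωT=1.478921, cosh=2.308045, sinh=2.080161; start (x,ẋ)=(0.063100, 0.269100) → end (x,ẋ)=(0.176734, 0.285372)
phase 2: p=0.4755, T=0.268, ωT=0.822304, cosh=1.357578, sinh=0.918160; start (x,ẋ)=(0.176734, 0.285372) → end (x,ẋ)=(0.155297, -0.454266)
phase 3: p=0.6672, T=0.582, ωT=1.785751, cosh=3.065863, sinh=2.898192; start (x,ẋ)=(0.155297, -0.454266) → end (x,ẋ)=(-1.331307, -5.944830)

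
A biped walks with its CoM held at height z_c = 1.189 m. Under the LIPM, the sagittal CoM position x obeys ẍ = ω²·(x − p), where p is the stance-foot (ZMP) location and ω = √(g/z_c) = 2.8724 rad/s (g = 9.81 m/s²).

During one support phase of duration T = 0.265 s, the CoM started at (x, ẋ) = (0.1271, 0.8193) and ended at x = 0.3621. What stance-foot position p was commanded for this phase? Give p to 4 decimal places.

ωT = 2.8724·0.265 = 0.761186; cosh(ωT) = 1.303963, sinh(ωT) = 0.836851
x(T) = p + (x₀−p)·cosh(ωT) + (ẋ₀/ω)·sinh(ωT) ⇒ p·(1 − cosh) = x(T) − x₀·cosh − (ẋ₀/ω)·sinh
numerator   = 0.3621 − (0.1271)·1.303963 − (0.8193/2.8724)·0.836851 = -0.042330
denominator = 1 − 1.303963 = -0.303963
p = -0.042330 / -0.303963 = 0.1393

p = 0.1393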